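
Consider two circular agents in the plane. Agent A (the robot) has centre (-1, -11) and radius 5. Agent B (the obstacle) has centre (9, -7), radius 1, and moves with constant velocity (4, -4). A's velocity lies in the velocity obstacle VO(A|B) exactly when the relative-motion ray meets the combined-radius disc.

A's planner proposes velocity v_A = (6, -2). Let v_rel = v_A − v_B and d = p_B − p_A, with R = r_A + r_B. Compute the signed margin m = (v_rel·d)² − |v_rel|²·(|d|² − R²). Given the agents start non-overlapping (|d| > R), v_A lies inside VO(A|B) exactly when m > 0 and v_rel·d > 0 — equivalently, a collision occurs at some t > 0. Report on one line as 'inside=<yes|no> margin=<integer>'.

d = (10, 4),  |d|² = 116;  R = 5+1 = 6,  c = 116−6² = 80
v_rel = (2, 2),  |v_rel|² = 8;  v_rel·d = (2)·(10) + (2)·(4) = 28
8·t² − 56·t + 80 = 0  ⇒  m = 28² − 8·80 = 144
m = 144 > 0,  v_rel·d = 28 > 0  ⇒  inside

inside=yes margin=144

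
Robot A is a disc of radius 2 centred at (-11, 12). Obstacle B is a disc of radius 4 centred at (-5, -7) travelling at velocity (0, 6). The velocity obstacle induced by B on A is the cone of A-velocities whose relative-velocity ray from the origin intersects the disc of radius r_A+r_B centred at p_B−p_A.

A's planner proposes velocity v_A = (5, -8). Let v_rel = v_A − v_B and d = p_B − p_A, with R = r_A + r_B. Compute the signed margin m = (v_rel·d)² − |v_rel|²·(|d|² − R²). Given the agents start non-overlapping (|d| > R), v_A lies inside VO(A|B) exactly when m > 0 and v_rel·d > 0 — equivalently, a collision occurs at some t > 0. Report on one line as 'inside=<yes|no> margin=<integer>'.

d = (6, -19),  |d|² = 397;  R = 2+4 = 6,  c = 397−6² = 361
v_rel = (5, -14),  |v_rel|² = 221;  v_rel·d = (5)·(6) + (-14)·(-19) = 296
221·t² − 592·t + 361 = 0  ⇒  m = 296² − 221·361 = 7835
m = 7835 > 0,  v_rel·d = 296 > 0  ⇒  inside

inside=yes margin=7835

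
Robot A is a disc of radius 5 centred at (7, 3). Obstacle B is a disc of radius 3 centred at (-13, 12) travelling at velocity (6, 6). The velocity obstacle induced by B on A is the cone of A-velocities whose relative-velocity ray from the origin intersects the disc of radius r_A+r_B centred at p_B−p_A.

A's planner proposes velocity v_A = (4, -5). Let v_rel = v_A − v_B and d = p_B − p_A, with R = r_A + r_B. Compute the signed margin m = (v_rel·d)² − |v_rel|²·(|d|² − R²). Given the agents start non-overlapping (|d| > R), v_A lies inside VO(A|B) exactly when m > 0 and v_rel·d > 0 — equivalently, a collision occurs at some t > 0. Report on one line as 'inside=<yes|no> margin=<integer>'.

d = (-20, 9),  |d|² = 481;  R = 5+3 = 8,  c = 481−8² = 417
v_rel = (-2, -11),  |v_rel|² = 125;  v_rel·d = (-2)·(-20) + (-11)·(9) = -59
125·t² + 118·t + 417 = 0  ⇒  m = (-59)² − 125·417 = -48644
m = -48644 < 0,  v_rel·d = -59 < 0  ⇒  outside

inside=no margin=-48644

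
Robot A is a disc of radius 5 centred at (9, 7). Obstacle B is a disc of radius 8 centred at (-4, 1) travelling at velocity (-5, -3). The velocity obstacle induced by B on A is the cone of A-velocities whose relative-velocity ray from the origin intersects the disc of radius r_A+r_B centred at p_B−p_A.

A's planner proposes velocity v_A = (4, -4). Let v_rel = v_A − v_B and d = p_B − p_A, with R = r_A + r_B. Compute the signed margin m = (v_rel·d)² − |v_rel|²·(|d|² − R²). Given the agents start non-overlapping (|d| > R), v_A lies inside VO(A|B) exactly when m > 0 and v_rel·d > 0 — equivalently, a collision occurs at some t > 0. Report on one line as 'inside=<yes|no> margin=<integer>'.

d = (-13, -6),  |d|² = 205;  R = 5+8 = 13,  c = 205−13² = 36
v_rel = (9, -1),  |v_rel|² = 82;  v_rel·d = (9)·(-13) + (-1)·(-6) = -111
82·t² + 222·t + 36 = 0  ⇒  m = (-111)² − 82·36 = 9369
m = 9369 > 0,  v_rel·d = -111 < 0  ⇒  outside

inside=no margin=9369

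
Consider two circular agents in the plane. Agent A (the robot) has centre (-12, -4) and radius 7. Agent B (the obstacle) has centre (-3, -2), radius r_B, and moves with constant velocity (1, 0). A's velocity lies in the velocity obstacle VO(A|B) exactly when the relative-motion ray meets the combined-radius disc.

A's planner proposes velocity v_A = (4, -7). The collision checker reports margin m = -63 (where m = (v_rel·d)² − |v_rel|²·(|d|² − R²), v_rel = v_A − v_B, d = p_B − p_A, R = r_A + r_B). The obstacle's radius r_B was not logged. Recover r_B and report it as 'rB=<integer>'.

m = -63
d = (9, 2);  v_rel = (3, -7),  |v_rel|² = 58
v_rel×d = (3)·(2) − (-7)·(9) = 69
since m = R²·58 − 69²:  R² = (4761 + -63) / 58 = 81
R = √81 = 9  ⇒  r_B = 9 − 7 = 2

rB=2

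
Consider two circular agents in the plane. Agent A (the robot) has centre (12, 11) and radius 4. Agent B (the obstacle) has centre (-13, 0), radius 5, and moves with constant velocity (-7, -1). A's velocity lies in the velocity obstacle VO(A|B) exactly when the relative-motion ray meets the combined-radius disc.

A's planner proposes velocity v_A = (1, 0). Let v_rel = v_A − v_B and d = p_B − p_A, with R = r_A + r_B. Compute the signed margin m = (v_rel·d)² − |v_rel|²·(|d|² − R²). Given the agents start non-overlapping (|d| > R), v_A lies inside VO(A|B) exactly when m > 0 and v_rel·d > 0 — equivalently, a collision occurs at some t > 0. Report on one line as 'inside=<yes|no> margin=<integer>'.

d = (-25, -11),  |d|² = 746;  R = 4+5 = 9,  c = 746−9² = 665
v_rel = (8, 1),  |v_rel|² = 65;  v_rel·d = (8)·(-25) + (1)·(-11) = -211
65·t² + 422·t + 665 = 0  ⇒  m = (-211)² − 65·665 = 1296
m = 1296 > 0,  v_rel·d = -211 < 0  ⇒  outside

inside=no margin=1296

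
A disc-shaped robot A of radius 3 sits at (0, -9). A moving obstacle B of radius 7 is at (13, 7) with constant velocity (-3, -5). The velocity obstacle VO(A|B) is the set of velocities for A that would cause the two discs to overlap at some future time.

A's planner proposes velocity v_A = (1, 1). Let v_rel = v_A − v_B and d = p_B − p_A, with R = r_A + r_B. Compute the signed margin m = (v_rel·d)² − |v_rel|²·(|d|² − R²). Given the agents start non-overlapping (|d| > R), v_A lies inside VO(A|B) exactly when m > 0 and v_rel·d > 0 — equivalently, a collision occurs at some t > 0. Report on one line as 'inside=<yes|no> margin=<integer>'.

d = (13, 16),  |d|² = 425;  R = 3+7 = 10,  c = 425−10² = 325
v_rel = (4, 6),  |v_rel|² = 52;  v_rel·d = (4)·(13) + (6)·(16) = 148
52·t² − 296·t + 325 = 0  ⇒  m = 148² − 52·325 = 5004
m = 5004 > 0,  v_rel·d = 148 > 0  ⇒  inside

inside=yes margin=5004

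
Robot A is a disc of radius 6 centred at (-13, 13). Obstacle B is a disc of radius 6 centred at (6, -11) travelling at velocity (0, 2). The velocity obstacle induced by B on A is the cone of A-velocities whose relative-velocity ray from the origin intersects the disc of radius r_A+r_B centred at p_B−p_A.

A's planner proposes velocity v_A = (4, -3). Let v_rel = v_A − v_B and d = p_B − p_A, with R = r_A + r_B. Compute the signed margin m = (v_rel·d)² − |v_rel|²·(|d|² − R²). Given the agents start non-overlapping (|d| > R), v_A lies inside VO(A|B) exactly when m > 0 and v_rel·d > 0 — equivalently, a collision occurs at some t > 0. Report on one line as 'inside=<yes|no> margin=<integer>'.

d = (19, -24),  |d|² = 937;  R = 6+6 = 12,  c = 937−12² = 793
v_rel = (4, -5),  |v_rel|² = 41;  v_rel·d = (4)·(19) + (-5)·(-24) = 196
41·t² − 392·t + 793 = 0  ⇒  m = 196² − 41·793 = 5903
m = 5903 > 0,  v_rel·d = 196 > 0  ⇒  inside

inside=yes margin=5903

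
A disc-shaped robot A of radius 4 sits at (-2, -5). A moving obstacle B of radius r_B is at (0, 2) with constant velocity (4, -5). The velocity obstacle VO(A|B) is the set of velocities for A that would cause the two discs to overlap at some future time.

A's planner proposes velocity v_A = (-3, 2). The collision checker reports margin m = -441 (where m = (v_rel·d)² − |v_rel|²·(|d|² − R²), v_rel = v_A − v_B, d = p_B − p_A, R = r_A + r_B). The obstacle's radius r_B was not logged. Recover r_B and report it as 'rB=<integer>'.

m = -441
d = (2, 7);  v_rel = (-7, 7),  |v_rel|² = 98
v_rel×d = (-7)·(7) − (7)·(2) = -63
since m = R²·98 − (-63)²:  R² = (3969 + -441) / 98 = 36
R = √36 = 6  ⇒  r_B = 6 − 4 = 2

rB=2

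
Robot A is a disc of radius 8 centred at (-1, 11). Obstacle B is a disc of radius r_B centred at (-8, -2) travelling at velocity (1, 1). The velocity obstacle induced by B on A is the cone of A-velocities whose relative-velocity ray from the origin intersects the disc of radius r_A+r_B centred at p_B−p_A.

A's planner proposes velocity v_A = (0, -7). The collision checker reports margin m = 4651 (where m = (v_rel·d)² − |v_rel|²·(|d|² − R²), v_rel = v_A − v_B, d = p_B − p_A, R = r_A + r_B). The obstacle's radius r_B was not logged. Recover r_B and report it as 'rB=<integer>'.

m = 4651
d = (-7, -13);  v_rel = (-1, -8),  |v_rel|² = 65
v_rel×d = (-1)·(-13) − (-8)·(-7) = -43
since m = R²·65 − (-43)²:  R² = (1849 + 4651) / 65 = 100
R = √100 = 10  ⇒  r_B = 10 − 8 = 2

rB=2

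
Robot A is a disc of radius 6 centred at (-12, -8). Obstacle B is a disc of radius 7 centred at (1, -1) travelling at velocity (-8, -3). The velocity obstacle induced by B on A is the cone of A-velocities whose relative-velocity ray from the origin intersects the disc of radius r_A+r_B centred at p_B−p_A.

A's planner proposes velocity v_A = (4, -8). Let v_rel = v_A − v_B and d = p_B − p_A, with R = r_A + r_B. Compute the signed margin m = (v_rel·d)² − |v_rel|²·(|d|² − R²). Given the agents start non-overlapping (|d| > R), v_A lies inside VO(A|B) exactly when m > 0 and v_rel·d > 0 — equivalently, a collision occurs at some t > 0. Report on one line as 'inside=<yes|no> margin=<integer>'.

d = (13, 7),  |d|² = 218;  R = 6+7 = 13,  c = 218−13² = 49
v_rel = (12, -5),  |v_rel|² = 169;  v_rel·d = (12)·(13) + (-5)·(7) = 121
169·t² − 242·t + 49 = 0  ⇒  m = 121² − 169·49 = 6360
m = 6360 > 0,  v_rel·d = 121 > 0  ⇒  inside

inside=yes margin=6360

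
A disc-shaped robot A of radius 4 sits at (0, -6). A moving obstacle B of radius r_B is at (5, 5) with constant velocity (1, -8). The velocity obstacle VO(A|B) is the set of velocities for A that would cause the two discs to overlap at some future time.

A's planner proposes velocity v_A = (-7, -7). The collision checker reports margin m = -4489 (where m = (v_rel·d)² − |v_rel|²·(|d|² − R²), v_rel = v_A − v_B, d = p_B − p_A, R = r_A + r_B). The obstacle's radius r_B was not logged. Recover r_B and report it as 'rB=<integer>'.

m = -4489
d = (5, 11);  v_rel = (-8, 1),  |v_rel|² = 65
v_rel×d = (-8)·(11) − (1)·(5) = -93
since m = R²·65 − (-93)²:  R² = (8649 + -4489) / 65 = 64
R = √64 = 8  ⇒  r_B = 8 − 4 = 4

rB=4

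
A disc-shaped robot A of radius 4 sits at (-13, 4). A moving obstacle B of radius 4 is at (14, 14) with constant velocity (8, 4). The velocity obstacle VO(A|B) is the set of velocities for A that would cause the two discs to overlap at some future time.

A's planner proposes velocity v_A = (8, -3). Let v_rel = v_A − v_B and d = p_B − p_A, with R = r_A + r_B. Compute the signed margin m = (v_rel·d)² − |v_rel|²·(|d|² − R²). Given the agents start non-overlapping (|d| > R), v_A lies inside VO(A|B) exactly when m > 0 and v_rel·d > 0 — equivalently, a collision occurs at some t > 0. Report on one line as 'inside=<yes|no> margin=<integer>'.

d = (27, 10),  |d|² = 829;  R = 4+4 = 8,  c = 829−8² = 765
v_rel = (0, -7),  |v_rel|² = 49;  v_rel·d = (0)·(27) + (-7)·(10) = -70
49·t² + 140·t + 765 = 0  ⇒  m = (-70)² − 49·765 = -32585
m = -32585 < 0,  v_rel·d = -70 < 0  ⇒  outside

inside=no margin=-32585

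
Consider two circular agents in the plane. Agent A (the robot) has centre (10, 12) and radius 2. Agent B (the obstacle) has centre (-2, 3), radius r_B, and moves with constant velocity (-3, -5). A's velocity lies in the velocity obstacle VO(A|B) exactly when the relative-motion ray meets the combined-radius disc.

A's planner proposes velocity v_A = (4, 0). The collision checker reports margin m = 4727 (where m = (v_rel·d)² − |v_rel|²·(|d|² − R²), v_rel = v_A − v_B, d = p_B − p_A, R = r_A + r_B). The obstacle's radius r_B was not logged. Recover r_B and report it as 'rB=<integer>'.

m = 4727
d = (-12, -9);  v_rel = (7, 5),  |v_rel|² = 74
v_rel×d = (7)·(-9) − (5)·(-12) = -3
since m = R²·74 − (-3)²:  R² = (9 + 4727) / 74 = 64
R = √64 = 8  ⇒  r_B = 8 − 2 = 6

rB=6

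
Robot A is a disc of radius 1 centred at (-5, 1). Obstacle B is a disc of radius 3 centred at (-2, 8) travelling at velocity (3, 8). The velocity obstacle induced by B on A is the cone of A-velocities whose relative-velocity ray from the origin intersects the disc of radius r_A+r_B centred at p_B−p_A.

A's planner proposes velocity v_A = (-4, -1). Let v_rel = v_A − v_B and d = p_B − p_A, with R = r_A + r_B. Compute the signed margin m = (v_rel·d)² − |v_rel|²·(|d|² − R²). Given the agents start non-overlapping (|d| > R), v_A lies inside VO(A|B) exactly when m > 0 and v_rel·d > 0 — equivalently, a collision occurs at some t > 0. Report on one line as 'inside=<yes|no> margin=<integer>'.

d = (3, 7),  |d|² = 58;  R = 1+3 = 4,  c = 58−4² = 42
v_rel = (-7, -9),  |v_rel|² = 130;  v_rel·d = (-7)·(3) + (-9)·(7) = -84
130·t² + 168·t + 42 = 0  ⇒  m = (-84)² − 130·42 = 1596
m = 1596 > 0,  v_rel·d = -84 < 0  ⇒  outside

inside=no margin=1596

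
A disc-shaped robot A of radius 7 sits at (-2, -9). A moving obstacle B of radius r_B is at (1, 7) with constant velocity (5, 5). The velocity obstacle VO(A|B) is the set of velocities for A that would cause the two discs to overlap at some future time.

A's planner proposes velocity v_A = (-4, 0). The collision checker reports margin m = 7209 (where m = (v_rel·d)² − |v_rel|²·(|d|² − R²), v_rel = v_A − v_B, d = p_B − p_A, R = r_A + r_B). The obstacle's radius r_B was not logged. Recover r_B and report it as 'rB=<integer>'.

m = 7209
d = (3, 16);  v_rel = (-9, -5),  |v_rel|² = 106
v_rel×d = (-9)·(16) − (-5)·(3) = -129
since m = R²·106 − (-129)²:  R² = (16641 + 7209) / 106 = 225
R = √225 = 15  ⇒  r_B = 15 − 7 = 8

rB=8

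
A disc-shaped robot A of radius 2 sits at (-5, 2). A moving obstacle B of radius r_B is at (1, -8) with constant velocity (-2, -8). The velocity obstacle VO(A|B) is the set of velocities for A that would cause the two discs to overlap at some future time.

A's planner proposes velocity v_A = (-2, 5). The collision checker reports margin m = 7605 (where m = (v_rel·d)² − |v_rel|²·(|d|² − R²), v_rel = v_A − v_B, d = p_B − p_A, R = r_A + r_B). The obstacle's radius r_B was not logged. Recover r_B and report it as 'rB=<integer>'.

m = 7605
d = (6, -10);  v_rel = (0, 13),  |v_rel|² = 169
v_rel×d = (0)·(-10) − (13)·(6) = -78
since m = R²·169 − (-78)²:  R² = (6084 + 7605) / 169 = 81
R = √81 = 9  ⇒  r_B = 9 − 2 = 7

rB=7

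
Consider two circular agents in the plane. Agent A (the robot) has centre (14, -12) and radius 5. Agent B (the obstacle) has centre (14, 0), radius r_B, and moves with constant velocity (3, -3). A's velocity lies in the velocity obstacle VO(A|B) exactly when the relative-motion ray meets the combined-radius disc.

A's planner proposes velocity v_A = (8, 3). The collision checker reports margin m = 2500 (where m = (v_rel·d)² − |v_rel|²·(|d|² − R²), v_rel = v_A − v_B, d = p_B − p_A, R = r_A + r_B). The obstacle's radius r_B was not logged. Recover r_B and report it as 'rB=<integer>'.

m = 2500
d = (0, 12);  v_rel = (5, 6),  |v_rel|² = 61
v_rel×d = (5)·(12) − (6)·(0) = 60
since m = R²·61 − 60²:  R² = (3600 + 2500) / 61 = 100
R = √100 = 10  ⇒  r_B = 10 − 5 = 5

rB=5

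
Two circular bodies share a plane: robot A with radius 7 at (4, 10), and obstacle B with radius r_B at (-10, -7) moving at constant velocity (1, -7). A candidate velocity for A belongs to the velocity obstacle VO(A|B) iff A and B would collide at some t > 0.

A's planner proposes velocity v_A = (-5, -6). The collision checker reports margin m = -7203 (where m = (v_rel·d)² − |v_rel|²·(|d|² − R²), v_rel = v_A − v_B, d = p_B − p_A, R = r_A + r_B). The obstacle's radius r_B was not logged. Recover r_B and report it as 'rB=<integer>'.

m = -7203
d = (-14, -17);  v_rel = (-6, 1),  |v_rel|² = 37
v_rel×d = (-6)·(-17) − (1)·(-14) = 116
since m = R²·37 − 116²:  R² = (13456 + -7203) / 37 = 169
R = √169 = 13  ⇒  r_B = 13 − 7 = 6

rB=6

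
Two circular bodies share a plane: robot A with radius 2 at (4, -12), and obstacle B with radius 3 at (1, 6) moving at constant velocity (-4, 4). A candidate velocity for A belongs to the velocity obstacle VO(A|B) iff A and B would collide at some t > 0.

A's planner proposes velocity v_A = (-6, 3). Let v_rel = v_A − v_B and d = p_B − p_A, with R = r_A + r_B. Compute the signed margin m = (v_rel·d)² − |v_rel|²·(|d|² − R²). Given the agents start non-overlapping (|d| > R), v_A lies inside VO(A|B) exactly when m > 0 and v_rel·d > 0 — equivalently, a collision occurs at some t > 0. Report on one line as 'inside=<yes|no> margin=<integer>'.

d = (-3, 18),  |d|² = 333;  R = 2+3 = 5,  c = 333−5² = 308
v_rel = (-2, -1),  |v_rel|² = 5;  v_rel·d = (-2)·(-3) + (-1)·(18) = -12
5·t² + 24·t + 308 = 0  ⇒  m = (-12)² − 5·308 = -1396
m = -1396 < 0,  v_rel·d = -12 < 0  ⇒  outside

inside=no margin=-1396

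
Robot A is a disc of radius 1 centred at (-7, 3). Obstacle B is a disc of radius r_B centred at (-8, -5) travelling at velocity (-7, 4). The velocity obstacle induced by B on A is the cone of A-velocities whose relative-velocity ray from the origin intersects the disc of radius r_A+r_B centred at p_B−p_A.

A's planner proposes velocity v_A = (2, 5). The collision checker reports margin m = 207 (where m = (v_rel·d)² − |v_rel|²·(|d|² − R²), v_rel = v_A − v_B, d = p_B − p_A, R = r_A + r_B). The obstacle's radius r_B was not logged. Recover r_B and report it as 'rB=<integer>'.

m = 207
d = (-1, -8);  v_rel = (9, 1),  |v_rel|² = 82
v_rel×d = (9)·(-8) − (1)·(-1) = -71
since m = R²·82 − (-71)²:  R² = (5041 + 207) / 82 = 64
R = √64 = 8  ⇒  r_B = 8 − 1 = 7

rB=7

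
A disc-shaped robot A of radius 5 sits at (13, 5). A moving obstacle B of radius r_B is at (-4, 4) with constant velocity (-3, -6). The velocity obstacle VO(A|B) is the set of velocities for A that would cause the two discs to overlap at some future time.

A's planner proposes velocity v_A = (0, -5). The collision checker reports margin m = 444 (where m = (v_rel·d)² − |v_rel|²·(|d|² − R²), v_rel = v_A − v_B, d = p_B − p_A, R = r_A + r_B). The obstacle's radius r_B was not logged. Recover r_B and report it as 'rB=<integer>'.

m = 444
d = (-17, -1);  v_rel = (3, 1),  |v_rel|² = 10
v_rel×d = (3)·(-1) − (1)·(-17) = 14
since m = R²·10 − 14²:  R² = (196 + 444) / 10 = 64
R = √64 = 8  ⇒  r_B = 8 − 5 = 3

rB=3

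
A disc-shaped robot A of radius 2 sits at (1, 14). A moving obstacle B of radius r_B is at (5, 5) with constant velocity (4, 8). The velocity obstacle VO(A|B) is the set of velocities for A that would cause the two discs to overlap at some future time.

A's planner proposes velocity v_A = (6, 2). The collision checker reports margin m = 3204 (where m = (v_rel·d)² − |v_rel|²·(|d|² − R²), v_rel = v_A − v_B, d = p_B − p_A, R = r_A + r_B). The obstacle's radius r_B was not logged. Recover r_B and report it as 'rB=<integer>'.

m = 3204
d = (4, -9);  v_rel = (2, -6),  |v_rel|² = 40
v_rel×d = (2)·(-9) − (-6)·(4) = 6
since m = R²·40 − 6²:  R² = (36 + 3204) / 40 = 81
R = √81 = 9  ⇒  r_B = 9 − 2 = 7

rB=7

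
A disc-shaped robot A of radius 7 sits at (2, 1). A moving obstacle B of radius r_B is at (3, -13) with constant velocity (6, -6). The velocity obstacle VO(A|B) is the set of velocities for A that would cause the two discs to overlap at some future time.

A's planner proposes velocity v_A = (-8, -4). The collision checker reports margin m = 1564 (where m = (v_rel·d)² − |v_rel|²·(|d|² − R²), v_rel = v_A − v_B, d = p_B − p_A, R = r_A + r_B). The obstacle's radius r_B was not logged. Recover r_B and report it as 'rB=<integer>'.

m = 1564
d = (1, -14);  v_rel = (-14, 2),  |v_rel|² = 200
v_rel×d = (-14)·(-14) − (2)·(1) = 194
since m = R²·200 − 194²:  R² = (37636 + 1564) / 200 = 196
R = √196 = 14  ⇒  r_B = 14 − 7 = 7

rB=7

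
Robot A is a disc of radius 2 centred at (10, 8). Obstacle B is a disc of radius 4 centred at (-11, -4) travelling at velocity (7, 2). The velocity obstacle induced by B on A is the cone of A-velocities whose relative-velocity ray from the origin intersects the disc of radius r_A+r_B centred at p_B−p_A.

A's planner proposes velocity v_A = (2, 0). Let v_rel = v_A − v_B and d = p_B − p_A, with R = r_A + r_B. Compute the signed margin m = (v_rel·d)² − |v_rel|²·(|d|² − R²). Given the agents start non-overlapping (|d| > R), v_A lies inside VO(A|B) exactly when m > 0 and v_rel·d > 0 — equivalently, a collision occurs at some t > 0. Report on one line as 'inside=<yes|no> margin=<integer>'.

d = (-21, -12),  |d|² = 585;  R = 2+4 = 6,  c = 585−6² = 549
v_rel = (-5, -2),  |v_rel|² = 29;  v_rel·d = (-5)·(-21) + (-2)·(-12) = 129
29·t² − 258·t + 549 = 0  ⇒  m = 129² − 29·549 = 720
m = 720 > 0,  v_rel·d = 129 > 0  ⇒  inside

inside=yes margin=720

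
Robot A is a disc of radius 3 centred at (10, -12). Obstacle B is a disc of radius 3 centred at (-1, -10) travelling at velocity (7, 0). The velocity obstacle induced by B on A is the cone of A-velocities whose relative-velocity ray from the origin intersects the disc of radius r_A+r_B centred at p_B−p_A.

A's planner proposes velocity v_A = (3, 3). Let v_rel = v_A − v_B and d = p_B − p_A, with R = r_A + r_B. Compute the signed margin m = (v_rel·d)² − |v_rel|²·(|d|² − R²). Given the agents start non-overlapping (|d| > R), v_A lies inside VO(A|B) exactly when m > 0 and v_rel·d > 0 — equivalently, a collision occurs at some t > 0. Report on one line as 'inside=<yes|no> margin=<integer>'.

d = (-11, 2),  |d|² = 125;  R = 3+3 = 6,  c = 125−6² = 89
v_rel = (-4, 3),  |v_rel|² = 25;  v_rel·d = (-4)·(-11) + (3)·(2) = 50
25·t² − 100·t + 89 = 0  ⇒  m = 50² − 25·89 = 275
m = 275 > 0,  v_rel·d = 50 > 0  ⇒  inside

inside=yes margin=275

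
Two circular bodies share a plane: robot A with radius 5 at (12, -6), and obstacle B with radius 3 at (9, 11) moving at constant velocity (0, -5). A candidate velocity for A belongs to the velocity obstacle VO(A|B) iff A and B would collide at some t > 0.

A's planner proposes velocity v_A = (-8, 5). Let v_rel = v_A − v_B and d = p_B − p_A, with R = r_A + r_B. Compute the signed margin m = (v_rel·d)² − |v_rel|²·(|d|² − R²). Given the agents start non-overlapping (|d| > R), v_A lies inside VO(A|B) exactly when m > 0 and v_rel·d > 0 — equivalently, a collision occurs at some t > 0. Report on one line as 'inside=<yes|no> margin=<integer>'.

d = (-3, 17),  |d|² = 298;  R = 5+3 = 8,  c = 298−8² = 234
v_rel = (-8, 10),  |v_rel|² = 164;  v_rel·d = (-8)·(-3) + (10)·(17) = 194
164·t² − 388·t + 234 = 0  ⇒  m = 194² − 164·234 = -740
m = -740 < 0,  v_rel·d = 194 > 0  ⇒  outside

inside=no margin=-740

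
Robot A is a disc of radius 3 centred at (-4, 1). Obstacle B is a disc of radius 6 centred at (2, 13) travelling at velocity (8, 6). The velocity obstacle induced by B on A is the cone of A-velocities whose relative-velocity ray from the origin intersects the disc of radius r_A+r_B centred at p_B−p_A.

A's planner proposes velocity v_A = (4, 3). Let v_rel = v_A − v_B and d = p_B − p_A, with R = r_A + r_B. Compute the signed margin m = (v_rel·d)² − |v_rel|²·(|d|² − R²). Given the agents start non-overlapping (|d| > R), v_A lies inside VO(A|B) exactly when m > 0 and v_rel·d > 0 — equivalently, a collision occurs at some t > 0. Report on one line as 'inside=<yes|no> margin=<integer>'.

d = (6, 12),  |d|² = 180;  R = 3+6 = 9,  c = 180−9² = 99
v_rel = (-4, -3),  |v_rel|² = 25;  v_rel·d = (-4)·(6) + (-3)·(12) = -60
25·t² + 120·t + 99 = 0  ⇒  m = (-60)² − 25·99 = 1125
m = 1125 > 0,  v_rel·d = -60 < 0  ⇒  outside

inside=no margin=1125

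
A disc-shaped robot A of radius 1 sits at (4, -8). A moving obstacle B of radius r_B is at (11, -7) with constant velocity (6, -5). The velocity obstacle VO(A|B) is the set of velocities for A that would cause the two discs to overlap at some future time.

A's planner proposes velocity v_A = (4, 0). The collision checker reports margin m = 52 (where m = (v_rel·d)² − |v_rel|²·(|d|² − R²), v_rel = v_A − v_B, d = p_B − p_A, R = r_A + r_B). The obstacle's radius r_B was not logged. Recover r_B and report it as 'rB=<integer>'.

m = 52
d = (7, 1);  v_rel = (-2, 5),  |v_rel|² = 29
v_rel×d = (-2)·(1) − (5)·(7) = -37
since m = R²·29 − (-37)²:  R² = (1369 + 52) / 29 = 49
R = √49 = 7  ⇒  r_B = 7 − 1 = 6

rB=6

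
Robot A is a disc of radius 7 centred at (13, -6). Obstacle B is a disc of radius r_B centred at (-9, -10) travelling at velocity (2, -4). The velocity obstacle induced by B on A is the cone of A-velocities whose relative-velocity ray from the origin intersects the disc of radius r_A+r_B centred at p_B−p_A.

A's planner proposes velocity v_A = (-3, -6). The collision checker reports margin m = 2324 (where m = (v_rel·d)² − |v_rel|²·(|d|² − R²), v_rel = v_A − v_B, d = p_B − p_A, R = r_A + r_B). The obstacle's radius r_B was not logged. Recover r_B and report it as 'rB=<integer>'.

m = 2324
d = (-22, -4);  v_rel = (-5, -2),  |v_rel|² = 29
v_rel×d = (-5)·(-4) − (-2)·(-22) = -24
since m = R²·29 − (-24)²:  R² = (576 + 2324) / 29 = 100
R = √100 = 10  ⇒  r_B = 10 − 7 = 3

rB=3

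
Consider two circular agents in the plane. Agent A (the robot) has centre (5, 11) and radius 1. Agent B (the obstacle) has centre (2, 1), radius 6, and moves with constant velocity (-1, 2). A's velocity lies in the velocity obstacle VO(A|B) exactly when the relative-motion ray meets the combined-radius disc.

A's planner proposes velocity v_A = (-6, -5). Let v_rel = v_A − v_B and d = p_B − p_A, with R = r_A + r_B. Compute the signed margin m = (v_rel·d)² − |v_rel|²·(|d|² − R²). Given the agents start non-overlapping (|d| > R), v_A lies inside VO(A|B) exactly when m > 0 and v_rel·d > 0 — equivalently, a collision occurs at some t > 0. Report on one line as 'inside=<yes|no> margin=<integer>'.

d = (-3, -10),  |d|² = 109;  R = 1+6 = 7,  c = 109−7² = 60
v_rel = (-5, -7),  |v_rel|² = 74;  v_rel·d = (-5)·(-3) + (-7)·(-10) = 85
74·t² − 170·t + 60 = 0  ⇒  m = 85² − 74·60 = 2785
m = 2785 > 0,  v_rel·d = 85 > 0  ⇒  inside

inside=yes margin=2785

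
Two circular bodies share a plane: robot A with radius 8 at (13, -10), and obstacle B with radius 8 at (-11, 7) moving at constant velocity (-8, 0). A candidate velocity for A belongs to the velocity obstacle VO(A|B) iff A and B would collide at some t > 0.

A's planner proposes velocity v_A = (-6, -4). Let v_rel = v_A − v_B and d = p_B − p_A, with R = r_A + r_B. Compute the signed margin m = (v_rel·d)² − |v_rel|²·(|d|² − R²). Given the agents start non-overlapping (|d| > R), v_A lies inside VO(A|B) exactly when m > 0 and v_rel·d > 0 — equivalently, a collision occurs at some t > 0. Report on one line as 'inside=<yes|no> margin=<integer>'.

d = (-24, 17),  |d|² = 865;  R = 8+8 = 16,  c = 865−16² = 609
v_rel = (2, -4),  |v_rel|² = 20;  v_rel·d = (2)·(-24) + (-4)·(17) = -116
20·t² + 232·t + 609 = 0  ⇒  m = (-116)² − 20·609 = 1276
m = 1276 > 0,  v_rel·d = -116 < 0  ⇒  outside

inside=no margin=1276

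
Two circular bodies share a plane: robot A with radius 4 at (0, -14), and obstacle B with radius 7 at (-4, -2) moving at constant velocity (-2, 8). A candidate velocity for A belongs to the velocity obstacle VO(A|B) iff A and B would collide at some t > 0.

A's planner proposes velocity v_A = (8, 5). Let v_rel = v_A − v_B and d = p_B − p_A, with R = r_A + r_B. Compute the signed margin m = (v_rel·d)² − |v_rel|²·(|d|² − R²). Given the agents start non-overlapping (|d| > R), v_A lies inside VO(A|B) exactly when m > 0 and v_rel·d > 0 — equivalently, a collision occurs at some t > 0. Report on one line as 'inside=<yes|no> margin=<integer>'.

d = (-4, 12),  |d|² = 160;  R = 4+7 = 11,  c = 160−11² = 39
v_rel = (10, -3),  |v_rel|² = 109;  v_rel·d = (10)·(-4) + (-3)·(12) = -76
109·t² + 152·t + 39 = 0  ⇒  m = (-76)² − 109·39 = 1525
m = 1525 > 0,  v_rel·d = -76 < 0  ⇒  outside

inside=no margin=1525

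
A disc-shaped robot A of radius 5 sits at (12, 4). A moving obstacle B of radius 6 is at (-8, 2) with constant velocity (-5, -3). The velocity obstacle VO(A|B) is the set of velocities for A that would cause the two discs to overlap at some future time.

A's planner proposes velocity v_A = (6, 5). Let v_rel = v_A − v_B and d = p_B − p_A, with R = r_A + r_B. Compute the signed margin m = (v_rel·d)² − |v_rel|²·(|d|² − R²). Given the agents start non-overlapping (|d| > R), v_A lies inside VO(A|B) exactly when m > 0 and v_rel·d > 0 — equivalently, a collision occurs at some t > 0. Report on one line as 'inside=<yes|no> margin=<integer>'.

d = (-20, -2),  |d|² = 404;  R = 5+6 = 11,  c = 404−11² = 283
v_rel = (11, 8),  |v_rel|² = 185;  v_rel·d = (11)·(-20) + (8)·(-2) = -236
185·t² + 472·t + 283 = 0  ⇒  m = (-236)² − 185·283 = 3341
m = 3341 > 0,  v_rel·d = -236 < 0  ⇒  outside

inside=no margin=3341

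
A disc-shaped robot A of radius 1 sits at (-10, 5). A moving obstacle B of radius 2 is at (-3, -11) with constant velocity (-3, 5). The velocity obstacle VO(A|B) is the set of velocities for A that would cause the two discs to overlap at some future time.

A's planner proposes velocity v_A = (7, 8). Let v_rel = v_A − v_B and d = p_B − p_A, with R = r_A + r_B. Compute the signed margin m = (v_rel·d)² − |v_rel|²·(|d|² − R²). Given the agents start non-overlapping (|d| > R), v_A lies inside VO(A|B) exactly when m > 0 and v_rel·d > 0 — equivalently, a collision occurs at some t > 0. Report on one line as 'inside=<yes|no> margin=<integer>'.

d = (7, -16),  |d|² = 305;  R = 1+2 = 3,  c = 305−3² = 296
v_rel = (10, 3),  |v_rel|² = 109;  v_rel·d = (10)·(7) + (3)·(-16) = 22
109·t² − 44·t + 296 = 0  ⇒  m = 22² − 109·296 = -31780
m = -31780 < 0,  v_rel·d = 22 > 0  ⇒  outside

inside=no margin=-31780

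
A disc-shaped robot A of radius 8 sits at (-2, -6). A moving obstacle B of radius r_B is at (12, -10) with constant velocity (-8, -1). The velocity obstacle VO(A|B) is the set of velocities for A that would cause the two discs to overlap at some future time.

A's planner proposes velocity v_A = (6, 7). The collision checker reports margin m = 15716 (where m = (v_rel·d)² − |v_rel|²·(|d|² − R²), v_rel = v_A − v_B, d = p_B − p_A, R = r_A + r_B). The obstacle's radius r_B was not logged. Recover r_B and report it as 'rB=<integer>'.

m = 15716
d = (14, -4);  v_rel = (14, 8),  |v_rel|² = 260
v_rel×d = (14)·(-4) − (8)·(14) = -168
since m = R²·260 − (-168)²:  R² = (28224 + 15716) / 260 = 169
R = √169 = 13  ⇒  r_B = 13 − 8 = 5

rB=5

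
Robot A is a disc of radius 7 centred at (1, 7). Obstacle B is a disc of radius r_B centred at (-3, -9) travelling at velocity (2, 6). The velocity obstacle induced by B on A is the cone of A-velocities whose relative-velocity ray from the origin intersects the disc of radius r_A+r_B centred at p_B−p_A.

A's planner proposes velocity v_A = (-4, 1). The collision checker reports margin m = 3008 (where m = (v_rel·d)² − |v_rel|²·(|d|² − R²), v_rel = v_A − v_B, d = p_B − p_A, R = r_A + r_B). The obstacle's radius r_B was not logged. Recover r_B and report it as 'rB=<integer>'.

m = 3008
d = (-4, -16);  v_rel = (-6, -5),  |v_rel|² = 61
v_rel×d = (-6)·(-16) − (-5)·(-4) = 76
since m = R²·61 − 76²:  R² = (5776 + 3008) / 61 = 144
R = √144 = 12  ⇒  r_B = 12 − 7 = 5

rB=5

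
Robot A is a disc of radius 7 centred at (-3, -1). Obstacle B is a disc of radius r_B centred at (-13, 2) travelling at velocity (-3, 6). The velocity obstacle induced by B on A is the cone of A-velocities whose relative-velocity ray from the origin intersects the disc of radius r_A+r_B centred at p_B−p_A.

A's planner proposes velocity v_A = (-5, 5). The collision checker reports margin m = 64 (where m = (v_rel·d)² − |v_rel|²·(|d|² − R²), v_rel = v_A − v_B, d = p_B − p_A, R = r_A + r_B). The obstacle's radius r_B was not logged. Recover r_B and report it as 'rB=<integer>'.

m = 64
d = (-10, 3);  v_rel = (-2, -1),  |v_rel|² = 5
v_rel×d = (-2)·(3) − (-1)·(-10) = -16
since m = R²·5 − (-16)²:  R² = (256 + 64) / 5 = 64
R = √64 = 8  ⇒  r_B = 8 − 7 = 1

rB=1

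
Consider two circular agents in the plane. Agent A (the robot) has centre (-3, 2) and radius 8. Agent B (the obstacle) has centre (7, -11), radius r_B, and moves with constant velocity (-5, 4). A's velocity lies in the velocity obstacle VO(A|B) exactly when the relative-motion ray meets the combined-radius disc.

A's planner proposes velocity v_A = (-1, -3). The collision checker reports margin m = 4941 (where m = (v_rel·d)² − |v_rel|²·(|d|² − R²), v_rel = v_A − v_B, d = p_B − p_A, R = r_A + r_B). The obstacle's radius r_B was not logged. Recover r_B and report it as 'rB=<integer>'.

m = 4941
d = (10, -13);  v_rel = (4, -7),  |v_rel|² = 65
v_rel×d = (4)·(-13) − (-7)·(10) = 18
since m = R²·65 − 18²:  R² = (324 + 4941) / 65 = 81
R = √81 = 9  ⇒  r_B = 9 − 8 = 1

rB=1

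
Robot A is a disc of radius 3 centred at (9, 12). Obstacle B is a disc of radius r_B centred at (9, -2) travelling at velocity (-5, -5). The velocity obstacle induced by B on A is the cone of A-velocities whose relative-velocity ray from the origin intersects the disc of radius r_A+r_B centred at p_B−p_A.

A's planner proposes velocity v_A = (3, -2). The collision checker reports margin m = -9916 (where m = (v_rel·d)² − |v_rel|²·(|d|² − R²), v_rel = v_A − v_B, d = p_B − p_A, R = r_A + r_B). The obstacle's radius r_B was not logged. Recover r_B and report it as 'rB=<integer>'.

m = -9916
d = (0, -14);  v_rel = (8, 3),  |v_rel|² = 73
v_rel×d = (8)·(-14) − (3)·(0) = -112
since m = R²·73 − (-112)²:  R² = (12544 + -9916) / 73 = 36
R = √36 = 6  ⇒  r_B = 6 − 3 = 3

rB=3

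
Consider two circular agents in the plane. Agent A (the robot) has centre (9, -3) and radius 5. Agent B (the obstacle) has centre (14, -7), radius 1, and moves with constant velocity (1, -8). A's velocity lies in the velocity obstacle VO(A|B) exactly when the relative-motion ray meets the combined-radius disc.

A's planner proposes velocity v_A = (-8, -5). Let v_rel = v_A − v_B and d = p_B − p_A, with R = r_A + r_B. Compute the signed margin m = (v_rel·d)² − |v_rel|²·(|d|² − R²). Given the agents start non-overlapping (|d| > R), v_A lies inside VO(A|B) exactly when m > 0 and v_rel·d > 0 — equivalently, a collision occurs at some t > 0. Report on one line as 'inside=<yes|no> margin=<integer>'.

d = (5, -4),  |d|² = 41;  R = 5+1 = 6,  c = 41−6² = 5
v_rel = (-9, 3),  |v_rel|² = 90;  v_rel·d = (-9)·(5) + (3)·(-4) = -57
90·t² + 114·t + 5 = 0  ⇒  m = (-57)² − 90·5 = 2799
m = 2799 > 0,  v_rel·d = -57 < 0  ⇒  outside

inside=no margin=2799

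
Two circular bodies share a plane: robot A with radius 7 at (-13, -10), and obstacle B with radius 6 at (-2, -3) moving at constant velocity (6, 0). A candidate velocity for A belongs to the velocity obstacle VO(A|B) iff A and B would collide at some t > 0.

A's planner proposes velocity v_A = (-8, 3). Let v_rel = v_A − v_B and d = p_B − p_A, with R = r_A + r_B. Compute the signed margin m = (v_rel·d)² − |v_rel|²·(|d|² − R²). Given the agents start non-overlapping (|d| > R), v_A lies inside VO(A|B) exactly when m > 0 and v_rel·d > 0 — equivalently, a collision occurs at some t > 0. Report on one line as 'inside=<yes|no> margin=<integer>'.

d = (11, 7),  |d|² = 170;  R = 7+6 = 13,  c = 170−13² = 1
v_rel = (-14, 3),  |v_rel|² = 205;  v_rel·d = (-14)·(11) + (3)·(7) = -133
205·t² + 266·t + 1 = 0  ⇒  m = (-133)² − 205·1 = 17484
m = 17484 > 0,  v_rel·d = -133 < 0  ⇒  outside

inside=no margin=17484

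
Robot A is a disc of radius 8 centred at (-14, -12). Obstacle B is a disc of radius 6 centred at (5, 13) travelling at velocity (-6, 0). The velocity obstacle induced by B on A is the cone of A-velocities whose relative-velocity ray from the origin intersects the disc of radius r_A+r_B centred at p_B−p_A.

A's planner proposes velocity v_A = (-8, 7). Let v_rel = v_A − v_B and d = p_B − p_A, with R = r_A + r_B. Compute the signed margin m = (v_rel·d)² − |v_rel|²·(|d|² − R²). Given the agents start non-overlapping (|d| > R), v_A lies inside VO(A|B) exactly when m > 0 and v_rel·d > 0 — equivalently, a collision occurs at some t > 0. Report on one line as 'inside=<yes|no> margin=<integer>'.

d = (19, 25),  |d|² = 986;  R = 8+6 = 14,  c = 986−14² = 790
v_rel = (-2, 7),  |v_rel|² = 53;  v_rel·d = (-2)·(19) + (7)·(25) = 137
53·t² − 274·t + 790 = 0  ⇒  m = 137² − 53·790 = -23101
m = -23101 < 0,  v_rel·d = 137 > 0  ⇒  outside

inside=no margin=-23101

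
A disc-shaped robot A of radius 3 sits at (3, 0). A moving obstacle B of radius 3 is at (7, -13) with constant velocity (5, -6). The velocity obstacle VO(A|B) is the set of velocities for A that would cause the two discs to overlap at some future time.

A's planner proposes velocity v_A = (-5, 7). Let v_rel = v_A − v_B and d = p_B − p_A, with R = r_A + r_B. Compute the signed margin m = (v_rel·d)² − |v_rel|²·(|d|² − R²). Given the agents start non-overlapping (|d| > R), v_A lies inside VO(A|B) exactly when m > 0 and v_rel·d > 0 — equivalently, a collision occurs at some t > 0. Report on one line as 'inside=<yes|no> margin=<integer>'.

d = (4, -13),  |d|² = 185;  R = 3+3 = 6,  c = 185−6² = 149
v_rel = (-10, 13),  |v_rel|² = 269;  v_rel·d = (-10)·(4) + (13)·(-13) = -209
269·t² + 418·t + 149 = 0  ⇒  m = (-209)² − 269·149 = 3600
m = 3600 > 0,  v_rel·d = -209 < 0  ⇒  outside

inside=no margin=3600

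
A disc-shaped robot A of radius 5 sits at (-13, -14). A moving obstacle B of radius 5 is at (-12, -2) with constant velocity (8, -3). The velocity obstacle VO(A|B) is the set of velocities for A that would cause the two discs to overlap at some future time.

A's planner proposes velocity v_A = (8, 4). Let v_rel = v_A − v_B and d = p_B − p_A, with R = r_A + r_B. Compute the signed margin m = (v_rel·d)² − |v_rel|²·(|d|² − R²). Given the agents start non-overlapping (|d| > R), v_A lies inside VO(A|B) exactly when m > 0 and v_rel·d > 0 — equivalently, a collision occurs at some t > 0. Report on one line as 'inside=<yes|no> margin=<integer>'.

d = (1, 12),  |d|² = 145;  R = 5+5 = 10,  c = 145−10² = 45
v_rel = (0, 7),  |v_rel|² = 49;  v_rel·d = (0)·(1) + (7)·(12) = 84
49·t² − 168·t + 45 = 0  ⇒  m = 84² − 49·45 = 4851
m = 4851 > 0,  v_rel·d = 84 > 0  ⇒  inside

inside=yes margin=4851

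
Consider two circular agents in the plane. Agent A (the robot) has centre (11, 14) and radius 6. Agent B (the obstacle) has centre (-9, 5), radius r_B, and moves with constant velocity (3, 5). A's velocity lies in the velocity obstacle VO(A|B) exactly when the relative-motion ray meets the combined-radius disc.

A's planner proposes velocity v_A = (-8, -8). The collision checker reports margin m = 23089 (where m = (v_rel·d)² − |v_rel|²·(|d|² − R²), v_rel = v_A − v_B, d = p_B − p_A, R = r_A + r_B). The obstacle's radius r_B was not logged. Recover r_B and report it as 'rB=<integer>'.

m = 23089
d = (-20, -9);  v_rel = (-11, -13),  |v_rel|² = 290
v_rel×d = (-11)·(-9) − (-13)·(-20) = -161
since m = R²·290 − (-161)²:  R² = (25921 + 23089) / 290 = 169
R = √169 = 13  ⇒  r_B = 13 − 6 = 7

rB=7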